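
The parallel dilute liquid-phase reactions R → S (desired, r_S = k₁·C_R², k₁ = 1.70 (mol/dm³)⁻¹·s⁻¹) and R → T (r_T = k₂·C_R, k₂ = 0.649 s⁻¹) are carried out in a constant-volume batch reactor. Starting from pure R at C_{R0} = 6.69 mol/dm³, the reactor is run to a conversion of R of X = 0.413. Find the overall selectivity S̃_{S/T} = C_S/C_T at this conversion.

C_R = C_{R0}(1−X) = 3.927 mol/dm³.
Along a PFR/batch, dC_T/dC_R = −r_T/(r_S+r_T) = −k₂/(k₂+k₁·C_R).
Integrating from C_{R0} to C_R: C_T = (0.649/1.70)·ln[(0.649+1.70·6.69)/(0.649+1.70·3.93)] = 0.3818·ln(12.02/7.325) = 0.1891 mol/dm³.
Then C_S = (C_{R0}−C_R) − C_T = 2.763 − 0.1891 = 2.574 mol/dm³.
S̃_{S/T} = C_S/C_T = 2.574/0.1891 = 13.6.

13.6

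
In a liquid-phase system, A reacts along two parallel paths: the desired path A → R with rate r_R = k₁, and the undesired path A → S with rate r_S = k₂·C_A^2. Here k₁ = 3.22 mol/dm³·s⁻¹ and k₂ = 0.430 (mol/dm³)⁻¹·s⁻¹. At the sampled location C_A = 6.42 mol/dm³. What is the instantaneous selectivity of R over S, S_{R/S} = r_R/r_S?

0.182

S_{R/S} = r_R/r_S = (k₁)/(k₂·C_A^2) = (k₁/k₂)·C_A^-2.
= (3.22) / (0.430×6.420^2) = 3.220/17.72 = 0.182.
The undesired path is higher order in A, so low C_A (CSTR or dilute feed) favours R.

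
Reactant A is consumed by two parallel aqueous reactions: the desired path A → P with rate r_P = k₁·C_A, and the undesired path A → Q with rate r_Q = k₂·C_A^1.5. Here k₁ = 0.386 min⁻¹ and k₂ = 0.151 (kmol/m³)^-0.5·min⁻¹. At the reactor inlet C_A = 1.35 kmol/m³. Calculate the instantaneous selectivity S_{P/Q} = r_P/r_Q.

S_{P/Q} = r_P/r_Q = (k₁·C_A)/(k₂·C_A^1.5) = (k₁/k₂)·C_A^-0.5.
= (0.386×1.350) / (0.151×1.350^1.5) = 0.5211/0.2369 = 2.20.

2.20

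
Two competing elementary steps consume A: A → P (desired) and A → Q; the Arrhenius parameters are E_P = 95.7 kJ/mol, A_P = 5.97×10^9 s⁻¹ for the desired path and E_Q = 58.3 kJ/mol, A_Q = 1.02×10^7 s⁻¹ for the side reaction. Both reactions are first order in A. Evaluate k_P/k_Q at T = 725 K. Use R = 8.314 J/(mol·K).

k_P/k_Q = (A_P/A_Q)·exp[−(E_P−E_Q)/(RT)] = (A_P/A_Q)·exp[(E_Q−E_P)/(RT)].
(E_Q−E_P)/(RT) = (58.3−95.7)×10³/(8.314×725) = -37400/6028 = -6.205.
k_P/k_Q = (5.97×10^9/1.02×10^7)·exp(-6.205) = 585.3 × 0.002020 = 1.18.

1.18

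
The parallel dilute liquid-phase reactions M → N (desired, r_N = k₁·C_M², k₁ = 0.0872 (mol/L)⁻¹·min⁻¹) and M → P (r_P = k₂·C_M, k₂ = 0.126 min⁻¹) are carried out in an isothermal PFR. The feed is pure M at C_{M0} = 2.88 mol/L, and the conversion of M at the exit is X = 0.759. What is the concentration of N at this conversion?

C_M = C_{M0}(1−X) = 0.6941 mol/L.
Along a PFR/batch, dC_P/dC_M = −r_P/(r_N+r_P) = −k₂/(k₂+k₁·C_M).
Integrating from C_{M0} to C_M: C_P = (0.126/0.0872)·ln[(0.126+0.0872·2.88)/(0.126+0.0872·0.694)] = 1.445·ln(0.3771/0.1865) = 1.017 mol/L.
Then C_N = (C_{M0}−C_M) − C_P = 2.186 − 1.017 = 1.169 mol/L.

1.17 mol/L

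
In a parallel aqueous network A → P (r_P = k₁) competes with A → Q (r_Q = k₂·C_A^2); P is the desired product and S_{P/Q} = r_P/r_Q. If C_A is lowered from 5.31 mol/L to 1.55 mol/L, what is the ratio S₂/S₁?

11.7

S_{P/Q} = (k₁/k₂)·C_A^-2, so S₂/S₁ = (C_{A,2}/C_{A,1})^-2.
= (1.55/5.31)^(-2) = (0.2919)^(-2) = 11.7.
Selectivity toward P rises as C_A falls — low-concentration operation is favoured.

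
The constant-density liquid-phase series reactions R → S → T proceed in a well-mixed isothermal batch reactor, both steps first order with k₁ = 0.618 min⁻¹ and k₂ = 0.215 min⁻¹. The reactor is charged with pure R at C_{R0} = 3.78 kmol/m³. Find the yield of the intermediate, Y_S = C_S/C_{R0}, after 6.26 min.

0.367

The intermediate concentration in a first-order A→B→C sequence is C_S = k₁C_{R0}(e^(−k₁t) − e^(−k₂t))/(k₂−k₁).
e^(−k₁t) = e^(−0.618×6.26) = e^(−3.869) = 0.02089; e^(−k₂t) = e^(−1.346) = 0.2603.
C_S = 0.618×3.78/(0.215−0.618) × (0.02089−0.2603) = (-5.797)×(-0.2394) = 1.388 kmol/m³.
Y_S = C_S/C_{R0} = 1.388/3.78 = 0.367.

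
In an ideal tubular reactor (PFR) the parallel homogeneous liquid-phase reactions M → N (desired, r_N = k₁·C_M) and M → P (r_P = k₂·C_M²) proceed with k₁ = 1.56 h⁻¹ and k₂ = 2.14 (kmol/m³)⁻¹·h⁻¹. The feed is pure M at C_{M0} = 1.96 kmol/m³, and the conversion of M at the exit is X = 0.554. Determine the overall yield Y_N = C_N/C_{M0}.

0.192

C_M = C_{M0}(1−X) = 0.8742 kmol/m³.
Along a PFR/batch, dC_N/dC_M = −r_N/(r_N+r_P) = −k₁/(k₁+k₂·C_M).
Integrating from C_{M0} to C_M: C_N = (1.56/2.14)·ln[(1.56+2.14·1.96)/(1.56+2.14·0.874)] = 0.7290·ln(5.754/3.431) = 0.3770 kmol/m³.
Y_N = C_N/C_{M0} = 0.3770/1.96 = 0.192.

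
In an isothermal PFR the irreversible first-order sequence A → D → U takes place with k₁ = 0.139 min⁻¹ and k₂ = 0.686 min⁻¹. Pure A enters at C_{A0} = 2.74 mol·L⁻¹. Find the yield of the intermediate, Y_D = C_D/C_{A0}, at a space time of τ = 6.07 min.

0.105

Solving the coupled first-order balances gives C_D(τ) = [k₁/(k₂−k₁)]·C_{A0}·(e^(−k₁τ) − e^(−k₂τ)).
e^(−k₁τ) = e^(−0.139×6.07) = e^(−0.8437) = 0.4301; e^(−k₂τ) = e^(−4.164) = 0.01554.
C_D = 0.139×2.74/(0.686−0.139) × (0.4301−0.01554) = 0.6963×0.4146 = 0.2886 mol·L⁻¹.
Y_D = C_D/C_{A0} = 0.2886/2.74 = 0.105.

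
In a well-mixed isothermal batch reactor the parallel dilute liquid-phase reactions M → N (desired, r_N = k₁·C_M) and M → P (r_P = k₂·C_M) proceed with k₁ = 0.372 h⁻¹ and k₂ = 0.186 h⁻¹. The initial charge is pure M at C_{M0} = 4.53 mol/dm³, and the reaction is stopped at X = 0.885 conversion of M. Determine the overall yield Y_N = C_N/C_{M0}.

C_M = C_{M0}(1−X) = 0.5210 mol/dm³.
Both paths are first order in M, so the instantaneous fraction to N is constant: dC_N/d(−C_M) = k₁/(k₁+k₂) = 0.6667.
C_N = 0.6667·(C_{M0}−C_M) = 0.6667×4.009 = 2.67 mol/dm³.
Y_N = C_N/C_{M0} = 2.673/4.53 = 0.590.

0.590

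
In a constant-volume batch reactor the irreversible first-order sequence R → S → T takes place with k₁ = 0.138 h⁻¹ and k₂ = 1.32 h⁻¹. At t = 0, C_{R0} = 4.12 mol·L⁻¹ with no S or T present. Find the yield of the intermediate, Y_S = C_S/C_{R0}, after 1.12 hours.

The intermediate concentration in a first-order A→B→C sequence is C_S = k₁C_{R0}(e^(−k₁t) − e^(−k₂t))/(k₂−k₁).
e^(−k₁t) = e^(−0.138×1.12) = e^(−0.1546) = 0.8568; e^(−k₂t) = e^(−1.478) = 0.2280.
C_S = 0.138×4.12/(1.32−0.138) × (0.8568−0.2280) = 0.4810×0.6288 = 0.3025 mol·L⁻¹.
Y_S = C_S/C_{R0} = 0.3025/4.12 = 0.0734.

0.0734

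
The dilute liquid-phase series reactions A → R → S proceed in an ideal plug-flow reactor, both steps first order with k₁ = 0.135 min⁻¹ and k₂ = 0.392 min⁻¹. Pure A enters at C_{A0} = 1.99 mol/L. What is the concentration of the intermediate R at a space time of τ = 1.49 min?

0.272 mol/L

For first-order series with pure A initially, C_R(τ) = k₁C_{A0}/(k₂−k₁)·(e^(−k₁τ) − e^(−k₂τ)).
e^(−k₁τ) = e^(−0.135×1.49) = e^(−0.2012) = 0.8178; e^(−k₂τ) = e^(−0.5841) = 0.5576.
C_R = 0.135×1.99/(0.392−0.135) × (0.8178−0.5576) = 1.045×0.2602 = 0.2720 mol/L.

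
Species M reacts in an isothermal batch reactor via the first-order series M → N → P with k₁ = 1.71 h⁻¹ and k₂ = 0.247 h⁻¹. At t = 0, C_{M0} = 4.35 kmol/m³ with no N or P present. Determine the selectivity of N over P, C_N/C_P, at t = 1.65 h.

3.05

The intermediate concentration in a first-order A→B→C sequence is C_N = k₁C_{M0}(e^(−k₁t) − e^(−k₂t))/(k₂−k₁).
e^(−k₁t) = e^(−1.71×1.65) = e^(−2.821) = 0.05952; e^(−k₂t) = e^(−0.4075) = 0.6653.
C_N = 1.71×4.35/(0.247−1.71) × (0.05952−0.6653) = (-5.084)×(-0.6058) = 3.080 kmol/m³.
C_M = C_{M0}e^(−k₁t) = 0.2589 kmol/m³, so C_P = C_{M0}−C_M−C_N = 1.011 kmol/m³; C_N/C_P = 3.05.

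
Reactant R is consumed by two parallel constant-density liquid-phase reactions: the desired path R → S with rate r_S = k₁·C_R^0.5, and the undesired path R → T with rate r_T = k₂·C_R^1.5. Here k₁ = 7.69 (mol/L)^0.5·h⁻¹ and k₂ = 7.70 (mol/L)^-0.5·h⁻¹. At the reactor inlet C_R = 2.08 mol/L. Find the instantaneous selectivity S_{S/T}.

S_{S/T} = r_S/r_T = (k₁·C_R^0.5)/(k₂·C_R^1.5) = (k₁/k₂)·C_R⁻¹.
= (7.69×2.080^0.5) / (7.70×2.080^1.5) = 11.09/23.10 = 0.480.
The undesired path is higher order in R, so low C_R (CSTR or dilute feed) favours S.

0.480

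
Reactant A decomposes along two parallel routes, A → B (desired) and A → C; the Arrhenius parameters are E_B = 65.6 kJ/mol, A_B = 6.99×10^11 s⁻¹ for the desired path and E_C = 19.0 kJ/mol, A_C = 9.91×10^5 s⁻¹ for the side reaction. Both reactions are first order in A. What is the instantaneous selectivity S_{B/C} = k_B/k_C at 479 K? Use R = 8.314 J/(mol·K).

k_B/k_C = (A_B/A_C)·exp[−(E_B−E_C)/(RT)] = (A_B/A_C)·exp[(E_C−E_B)/(RT)].
(E_C−E_B)/(RT) = (19.0−65.6)×10³/(8.314×479) = -46600/3982 = -11.70.
k_B/k_C = (6.99×10^11/9.91×10^5)·exp(-11.70) = 7.053×10^5 × 8.282×10^-6 = 5.84.
Since E_B > E_C, raising the temperature improves selectivity toward B.

5.84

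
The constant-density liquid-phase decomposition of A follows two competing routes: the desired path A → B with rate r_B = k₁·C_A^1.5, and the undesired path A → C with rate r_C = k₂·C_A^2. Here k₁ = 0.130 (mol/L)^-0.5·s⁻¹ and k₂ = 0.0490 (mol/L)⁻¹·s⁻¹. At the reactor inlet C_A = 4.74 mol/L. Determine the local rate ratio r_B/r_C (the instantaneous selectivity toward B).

S_{B/C} = r_B/r_C = (k₁·C_A^1.5)/(k₂·C_A^2) = (k₁/k₂)·C_A^-0.5.
= (0.130×4.740^1.5) / (0.0490×4.740^2) = 1.342/1.101 = 1.22.

1.22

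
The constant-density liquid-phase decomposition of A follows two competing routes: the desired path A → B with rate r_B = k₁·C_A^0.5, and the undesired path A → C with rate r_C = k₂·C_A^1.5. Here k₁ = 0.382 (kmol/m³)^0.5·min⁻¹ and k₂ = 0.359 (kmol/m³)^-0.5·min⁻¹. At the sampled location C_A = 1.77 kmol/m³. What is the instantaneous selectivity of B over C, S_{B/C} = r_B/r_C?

S_{B/C} = r_B/r_C = (k₁·C_A^0.5)/(k₂·C_A^1.5) = (k₁/k₂)·C_A⁻¹.
= (0.382×1.770^0.5) / (0.359×1.770^1.5) = 0.5082/0.8454 = 0.601.
The undesired path is higher order in A, so low C_A (CSTR or dilute feed) favours B.

0.601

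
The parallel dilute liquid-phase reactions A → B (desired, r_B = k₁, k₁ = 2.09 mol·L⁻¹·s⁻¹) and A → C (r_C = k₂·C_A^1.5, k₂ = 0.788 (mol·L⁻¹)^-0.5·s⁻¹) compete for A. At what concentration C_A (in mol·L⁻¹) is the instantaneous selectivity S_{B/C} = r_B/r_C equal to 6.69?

S_{B/C} = (k₁/k₂)·C_A^-1.5 ⇒ C_A = (S·k₂/k₁)^(1/(-1.5)).
= (6.69×0.788/2.09)^(-0.6667) = (2.522)^(-0.6667) = 0.540 mol·L⁻¹.

0.540 mol·L⁻¹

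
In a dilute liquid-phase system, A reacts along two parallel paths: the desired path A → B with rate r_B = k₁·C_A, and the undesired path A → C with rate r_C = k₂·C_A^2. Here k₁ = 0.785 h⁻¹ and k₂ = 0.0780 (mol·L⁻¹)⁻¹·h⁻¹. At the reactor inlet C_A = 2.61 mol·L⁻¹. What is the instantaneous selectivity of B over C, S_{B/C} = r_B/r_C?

3.86

S_{B/C} = r_B/r_C = (k₁·C_A)/(k₂·C_A^2) = (k₁/k₂)·C_A⁻¹.
= (0.785×2.610) / (0.0780×2.610^2) = 2.049/0.5313 = 3.86.
The undesired path is higher order in A, so low C_A (CSTR or dilute feed) favours B.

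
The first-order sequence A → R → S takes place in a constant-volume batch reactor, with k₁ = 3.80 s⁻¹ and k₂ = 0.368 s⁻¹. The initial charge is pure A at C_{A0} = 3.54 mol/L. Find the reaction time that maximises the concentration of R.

0.680 s

Setting dC_R/dt = 0 gives t_opt = ln(k₂/k₁)/(k₂−k₁).
= ln(0.368/3.80)/(0.368−3.80) = ln(0.09684)/-3.432 = -2.335/-3.432 = 0.680 s.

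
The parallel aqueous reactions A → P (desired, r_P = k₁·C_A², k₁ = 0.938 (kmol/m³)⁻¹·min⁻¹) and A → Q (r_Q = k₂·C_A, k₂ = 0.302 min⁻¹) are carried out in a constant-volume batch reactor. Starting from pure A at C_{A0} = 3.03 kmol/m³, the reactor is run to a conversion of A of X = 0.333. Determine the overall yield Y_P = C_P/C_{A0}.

0.295

C_A = C_{A0}(1−X) = 2.021 kmol/m³.
Along a PFR/batch, dC_Q/dC_A = −r_Q/(r_P+r_Q) = −k₂/(k₂+k₁·C_A).
Integrating from C_{A0} to C_A: C_Q = (0.302/0.938)·ln[(0.302+0.938·3.03)/(0.302+0.938·2.02)] = 0.3220·ln(3.144/2.198) = 0.1153 kmol/m³.
Then C_P = (C_{A0}−C_A) − C_Q = 1.009 − 0.1153 = 0.8937 kmol/m³.
Y_P = C_P/C_{A0} = 0.8937/3.03 = 0.295.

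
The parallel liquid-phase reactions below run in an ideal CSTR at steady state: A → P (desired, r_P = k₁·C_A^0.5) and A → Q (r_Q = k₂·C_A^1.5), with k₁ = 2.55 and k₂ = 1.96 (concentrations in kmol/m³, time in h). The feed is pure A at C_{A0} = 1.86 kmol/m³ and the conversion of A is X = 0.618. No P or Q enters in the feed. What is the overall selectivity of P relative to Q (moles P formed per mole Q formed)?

Exit C_A = C_{A0}(1−X) = 1.86×0.382 = 0.7105 kmol/m³.
In a CSTR the entire volume is at exit conditions, so r_P = 2.55×0.7105^0.5 = 2.149 and r_Q = 1.96×0.7105^1.5 = 1.174.
Overall selectivity = C_P/C_Q = r_Pτ/(r_Qτ) = r_P/r_Q = 1.83.

1.83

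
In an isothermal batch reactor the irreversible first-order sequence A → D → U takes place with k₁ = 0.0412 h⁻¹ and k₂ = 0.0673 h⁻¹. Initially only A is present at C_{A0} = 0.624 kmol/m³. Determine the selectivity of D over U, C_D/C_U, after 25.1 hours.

0.720

For first-order series with pure A initially, C_D(t) = k₁C_{A0}/(k₂−k₁)·(e^(−k₁t) − e^(−k₂t)).
e^(−k₁t) = e^(−0.0412×25.1) = e^(−1.034) = 0.3555; e^(−k₂t) = e^(−1.689) = 0.1847.
C_D = 0.0412×0.624/(0.0673−0.0412) × (0.3555−0.1847) = 0.9850×0.1709 = 0.1683 kmol/m³.
C_A = C_{A0}e^(−k₁t) = 0.2219 kmol/m³, so C_U = C_{A0}−C_A−C_D = 0.2338 kmol/m³; C_D/C_U = 0.720.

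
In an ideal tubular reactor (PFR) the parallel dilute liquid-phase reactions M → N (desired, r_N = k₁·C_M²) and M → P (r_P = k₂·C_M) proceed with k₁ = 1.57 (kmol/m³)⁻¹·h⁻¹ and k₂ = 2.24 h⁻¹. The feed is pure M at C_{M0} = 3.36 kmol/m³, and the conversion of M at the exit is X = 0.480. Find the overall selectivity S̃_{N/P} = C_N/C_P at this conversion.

1.75

C_M = C_{M0}(1−X) = 1.747 kmol/m³.
Along a PFR/batch, dC_P/dC_M = −r_P/(r_N+r_P) = −k₂/(k₂+k₁·C_M).
Integrating from C_{M0} to C_M: C_P = (2.24/1.57)·ln[(2.24+1.57·3.36)/(2.24+1.57·1.75)] = 1.427·ln(7.515/4.983) = 0.5862 kmol/m³.
Then C_N = (C_{M0}−C_M) − C_P = 1.613 − 0.5862 = 1.027 kmol/m³.
S̃_{N/P} = C_N/C_P = 1.027/0.5862 = 1.75.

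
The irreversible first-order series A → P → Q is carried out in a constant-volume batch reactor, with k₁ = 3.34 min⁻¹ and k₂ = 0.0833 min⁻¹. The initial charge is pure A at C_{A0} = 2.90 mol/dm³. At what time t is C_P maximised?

1.13 min

Setting dC_P/dt = 0 gives t_opt = ln(k₂/k₁)/(k₂−k₁).
= ln(0.0833/3.34)/(0.0833−3.34) = ln(0.02494)/-3.257 = -3.691/-3.257 = 1.13 min.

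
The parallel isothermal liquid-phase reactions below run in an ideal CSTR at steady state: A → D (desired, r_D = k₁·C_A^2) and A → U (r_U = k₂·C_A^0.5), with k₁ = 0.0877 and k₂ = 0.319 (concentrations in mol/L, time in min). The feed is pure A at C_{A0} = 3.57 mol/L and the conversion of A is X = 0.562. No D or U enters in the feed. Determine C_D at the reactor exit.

0.701 mol/L

Exit C_A = C_{A0}(1−X) = 3.57×0.438 = 1.564 mol/L.
In a CSTR the entire volume is at exit conditions, so r_D = 0.0877×1.564^2 = 0.2144 and r_U = 0.319×1.564^0.5 = 0.3989.
Fraction of consumed A going to D: r_D/(r_D+r_U) = 0.3496.
C_D = 0.3496·C_{A0}·X = 0.3496×3.57×0.562 = 0.701 mol/L.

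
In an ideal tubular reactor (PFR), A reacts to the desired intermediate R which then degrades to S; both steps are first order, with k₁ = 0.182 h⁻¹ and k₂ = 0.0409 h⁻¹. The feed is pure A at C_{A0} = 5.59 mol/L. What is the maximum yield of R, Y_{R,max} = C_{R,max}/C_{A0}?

For a first-order series the maximum intermediate yield is C_{R,max}/C_{A0} = (k₁/k₂)^[k₂/(k₂−k₁)].
= (0.182/0.0409)^(0.0409/(0.0409−0.182)) = (4.450)^(-0.2899) = 0.6487.

0.649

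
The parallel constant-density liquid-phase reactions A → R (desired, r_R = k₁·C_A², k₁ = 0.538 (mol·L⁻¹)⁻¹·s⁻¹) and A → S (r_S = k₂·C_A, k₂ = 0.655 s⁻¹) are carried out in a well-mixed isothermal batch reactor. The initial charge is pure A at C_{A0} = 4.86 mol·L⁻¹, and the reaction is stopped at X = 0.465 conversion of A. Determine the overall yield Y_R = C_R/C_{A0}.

C_A = C_{A0}(1−X) = 2.600 mol·L⁻¹.
Along a PFR/batch, dC_S/dC_A = −r_S/(r_R+r_S) = −k₂/(k₂+k₁·C_A).
Integrating from C_{A0} to C_A: C_S = (0.655/0.538)·ln[(0.655+0.538·4.86)/(0.655+0.538·2.60)] = 1.217·ln(3.270/2.054) = 0.5661 mol·L⁻¹.
Then C_R = (C_{A0}−C_A) − C_S = 2.260 − 0.5661 = 1.694 mol·L⁻¹.
Y_R = C_R/C_{A0} = 1.694/4.86 = 0.349.

0.349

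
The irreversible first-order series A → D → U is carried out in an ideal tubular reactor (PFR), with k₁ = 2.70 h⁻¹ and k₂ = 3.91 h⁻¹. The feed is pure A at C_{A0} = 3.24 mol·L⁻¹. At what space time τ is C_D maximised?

For first-order series the maximum of C_D occurs at τ_opt = ln(k₂/k₁)/(k₂−k₁).
= ln(3.91/2.70)/(3.91−2.70) = ln(1.448)/1.210 = 0.3703/1.210 = 0.306 h.

0.306 h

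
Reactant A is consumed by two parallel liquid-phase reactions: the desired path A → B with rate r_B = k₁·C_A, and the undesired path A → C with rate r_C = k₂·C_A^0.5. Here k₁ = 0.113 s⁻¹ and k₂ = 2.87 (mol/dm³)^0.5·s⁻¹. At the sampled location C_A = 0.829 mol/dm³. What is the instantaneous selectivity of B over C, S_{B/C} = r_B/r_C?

S_{B/C} = r_B/r_C = (k₁·C_A)/(k₂·C_A^0.5) = (k₁/k₂)·C_A^0.5.
= (0.113×0.8290) / (2.87×0.8290^0.5) = 0.09368/2.613 = 0.0358.

0.0358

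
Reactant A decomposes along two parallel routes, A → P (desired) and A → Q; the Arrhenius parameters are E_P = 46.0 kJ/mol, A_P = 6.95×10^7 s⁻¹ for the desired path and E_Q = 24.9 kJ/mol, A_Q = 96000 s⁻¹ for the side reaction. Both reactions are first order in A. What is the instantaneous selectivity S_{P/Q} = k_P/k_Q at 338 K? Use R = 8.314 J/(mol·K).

Since both paths have the same order in A, the concentration cancels and S_{P/Q} = k_P/k_Q = (A_P/A_Q)·exp[(E_Q−E_P)/(RT)].
(E_Q−E_P)/(RT) = (24.9−46.0)×10³/(8.314×338) = -21100/2810 = -7.509.
k_P/k_Q = (6.95×10^7/96000)·exp(-7.509) = 724.0 × 5.484×10^-4 = 0.397.
Since E_P > E_Q, raising the temperature improves selectivity toward P.

0.397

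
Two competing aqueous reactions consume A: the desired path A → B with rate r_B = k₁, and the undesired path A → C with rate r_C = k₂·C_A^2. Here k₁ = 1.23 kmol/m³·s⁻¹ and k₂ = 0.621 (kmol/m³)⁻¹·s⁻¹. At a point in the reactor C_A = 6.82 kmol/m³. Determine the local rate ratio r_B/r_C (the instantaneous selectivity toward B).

0.0426

S_{B/C} = r_B/r_C = (k₁)/(k₂·C_A^2) = (k₁/k₂)·C_A^-2.
= (1.23) / (0.621×6.820^2) = 1.230/28.88 = 0.0426.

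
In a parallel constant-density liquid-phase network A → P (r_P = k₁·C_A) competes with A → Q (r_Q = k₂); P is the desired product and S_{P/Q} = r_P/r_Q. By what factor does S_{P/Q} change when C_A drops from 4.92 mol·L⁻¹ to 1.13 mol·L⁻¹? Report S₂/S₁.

S_{P/Q} = (k₁/k₂)·C_A, so S₂/S₁ = (C_{A,2}/C_{A,1}).
= 1.13/4.92 = 0.230.
Selectivity toward P falls as C_A falls — high-concentration operation is favoured.

0.230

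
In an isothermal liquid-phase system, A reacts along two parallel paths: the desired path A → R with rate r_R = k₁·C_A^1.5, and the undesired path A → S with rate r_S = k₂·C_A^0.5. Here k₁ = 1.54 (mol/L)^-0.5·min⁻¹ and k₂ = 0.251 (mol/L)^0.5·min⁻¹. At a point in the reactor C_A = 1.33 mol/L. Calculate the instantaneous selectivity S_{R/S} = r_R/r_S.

8.16

S_{R/S} = r_R/r_S = (k₁·C_A^1.5)/(k₂·C_A^0.5) = (k₁/k₂)·C_A.
= (1.54×1.330^1.5) / (0.251×1.330^0.5) = 2.362/0.2895 = 8.16.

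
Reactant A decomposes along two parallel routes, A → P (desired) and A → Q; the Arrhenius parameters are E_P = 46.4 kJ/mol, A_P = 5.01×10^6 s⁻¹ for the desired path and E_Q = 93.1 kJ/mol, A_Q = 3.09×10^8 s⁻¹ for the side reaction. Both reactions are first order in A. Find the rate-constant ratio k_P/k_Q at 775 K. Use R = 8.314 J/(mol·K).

22.8

k_P/k_Q = (A_P/A_Q)·exp[−(E_P−E_Q)/(RT)] = (A_P/A_Q)·exp[(E_Q−E_P)/(RT)].
(E_Q−E_P)/(RT) = (93.1−46.4)×10³/(8.314×775) = 46700/6443 = 7.248.
k_P/k_Q = (5.01×10^6/3.09×10^8)·exp(7.248) = 0.01621 × 1405 = 22.8.
Since E_P < E_Q, lowering the temperature improves selectivity toward P.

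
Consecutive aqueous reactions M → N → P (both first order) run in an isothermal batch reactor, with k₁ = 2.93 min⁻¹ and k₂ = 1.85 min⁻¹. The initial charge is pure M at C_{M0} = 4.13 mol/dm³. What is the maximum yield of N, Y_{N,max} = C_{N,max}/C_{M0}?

At the optimum, C_{N,max}/C_{M0} = (k₁/k₂)^[k₂/(k₂−k₁)].
= (2.93/1.85)^(1.85/(1.85−2.93)) = (1.584)^(-1.713) = 0.4549.

0.455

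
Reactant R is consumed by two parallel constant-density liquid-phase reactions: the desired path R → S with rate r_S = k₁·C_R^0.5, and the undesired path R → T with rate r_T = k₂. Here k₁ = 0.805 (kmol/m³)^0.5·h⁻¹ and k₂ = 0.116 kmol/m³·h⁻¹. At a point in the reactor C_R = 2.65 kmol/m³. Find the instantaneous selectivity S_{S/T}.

11.3

S_{S/T} = r_S/r_T = (k₁·C_R^0.5)/(k₂) = (k₁/k₂)·C_R^0.5.
= (0.805×2.650^0.5) / (0.116) = 1.310/0.1160 = 11.3.
Since the desired path is higher order in R, keeping C_R high (PFR or concentrated feed) favours S.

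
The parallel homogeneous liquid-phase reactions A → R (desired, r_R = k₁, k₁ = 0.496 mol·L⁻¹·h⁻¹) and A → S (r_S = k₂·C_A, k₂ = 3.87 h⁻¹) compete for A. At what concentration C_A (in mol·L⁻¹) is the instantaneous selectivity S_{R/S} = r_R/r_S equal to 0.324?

S_{R/S} = (k₁/k₂)·C_A⁻¹ ⇒ C_A = (S·k₂/k₁)^(-1).
= (0.324×3.87/0.496)^(-1) = (2.528)^(-1) = 0.396 mol·L⁻¹.

0.396 mol·L⁻¹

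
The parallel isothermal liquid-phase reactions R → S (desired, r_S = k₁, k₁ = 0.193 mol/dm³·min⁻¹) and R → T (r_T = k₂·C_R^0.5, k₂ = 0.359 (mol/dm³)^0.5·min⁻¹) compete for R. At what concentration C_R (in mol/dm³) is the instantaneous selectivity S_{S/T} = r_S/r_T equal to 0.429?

S_{S/T} = (k₁/k₂)·C_R^-0.5 ⇒ C_R = (S·k₂/k₁)^(-2).
= (0.429×0.359/0.193)^(-2) = (0.7980)^(-2) = 1.57 mol/dm³.

1.57 mol/dm³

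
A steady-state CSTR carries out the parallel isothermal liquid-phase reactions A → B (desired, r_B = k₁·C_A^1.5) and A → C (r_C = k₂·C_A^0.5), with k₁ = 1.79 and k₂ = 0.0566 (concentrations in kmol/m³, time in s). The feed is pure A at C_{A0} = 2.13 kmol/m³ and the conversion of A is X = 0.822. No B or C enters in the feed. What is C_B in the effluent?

1.62 kmol/m³

Exit C_A = C_{A0}(1−X) = 2.13×0.178 = 0.3791 kmol/m³.
A CSTR operates uniformly at the exit composition, giving r_B = 0.4179 and r_C = 0.03485 (each k·C_A^n at C_A = 0.3791).
Fraction of consumed A going to B: r_B/(r_B+r_C) = 0.9230.
C_B = 0.9230·C_{A0}·X = 0.9230×2.13×0.822 = 1.62 kmol/m³.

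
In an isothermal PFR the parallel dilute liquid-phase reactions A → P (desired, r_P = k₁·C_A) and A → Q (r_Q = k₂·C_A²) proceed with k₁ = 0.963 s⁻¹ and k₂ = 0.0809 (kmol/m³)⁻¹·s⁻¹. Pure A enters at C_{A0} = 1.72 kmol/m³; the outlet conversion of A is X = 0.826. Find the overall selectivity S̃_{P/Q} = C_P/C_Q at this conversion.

11.9

C_A = C_{A0}(1−X) = 0.2993 kmol/m³.
Along a PFR/batch, dC_P/dC_A = −r_P/(r_P+r_Q) = −k₁/(k₁+k₂·C_A).
Integrating from C_{A0} to C_A: C_P = (0.963/0.0809)·ln[(0.963+0.0809·1.72)/(0.963+0.0809·0.299)] = 11.90·ln(1.102/0.9872) = 1.311 kmol/m³.
C_Q = (C_{A0}−C_A)−C_P = 0.1098 kmol/m³; S̃_{P/Q} = 1.311/0.1098 = 11.9.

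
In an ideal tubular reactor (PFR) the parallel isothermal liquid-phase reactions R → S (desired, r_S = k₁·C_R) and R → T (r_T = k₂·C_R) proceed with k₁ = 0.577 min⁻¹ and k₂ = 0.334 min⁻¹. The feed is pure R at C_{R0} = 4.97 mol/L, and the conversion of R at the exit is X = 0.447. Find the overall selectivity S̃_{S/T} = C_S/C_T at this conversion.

1.73

C_R = C_{R0}(1−X) = 2.748 mol/L.
Both paths are first order in R, so the instantaneous fraction to S is constant: dC_S/d(−C_R) = k₁/(k₁+k₂) = 0.6334.
C_S = 0.6334·(C_{R0}−C_R) = 0.6334×2.222 = 1.41 mol/L.
C_T = (C_{R0}−C_R)−C_S = 0.8145 mol/L; S̃_{S/T} = 1.407/0.8145 = 1.73.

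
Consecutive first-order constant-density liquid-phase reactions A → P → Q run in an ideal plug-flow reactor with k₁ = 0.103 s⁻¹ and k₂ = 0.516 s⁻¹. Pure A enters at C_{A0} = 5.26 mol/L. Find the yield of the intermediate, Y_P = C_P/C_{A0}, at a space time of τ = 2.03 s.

The intermediate concentration in a first-order A→B→C sequence is C_P = k₁C_{A0}(e^(−k₁τ) − e^(−k₂τ))/(k₂−k₁).
e^(−k₁τ) = e^(−0.103×2.03) = e^(−0.2091) = 0.8113; e^(−k₂τ) = e^(−1.047) = 0.3508.
C_P = 0.103×5.26/(0.516−0.103) × (0.8113−0.3508) = 1.312×0.4605 = 0.6041 mol/L.
Y_P = C_P/C_{A0} = 0.6041/5.26 = 0.115.

0.115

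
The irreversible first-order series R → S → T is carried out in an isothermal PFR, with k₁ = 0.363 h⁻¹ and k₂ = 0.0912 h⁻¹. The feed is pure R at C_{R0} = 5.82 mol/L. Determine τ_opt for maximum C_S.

Setting dC_S/dτ = 0 gives τ_opt = ln(k₂/k₁)/(k₂−k₁).
= ln(0.0912/0.363)/(0.0912−0.363) = ln(0.2512)/-0.2718 = -1.381/-0.2718 = 5.08 h.

5.08 h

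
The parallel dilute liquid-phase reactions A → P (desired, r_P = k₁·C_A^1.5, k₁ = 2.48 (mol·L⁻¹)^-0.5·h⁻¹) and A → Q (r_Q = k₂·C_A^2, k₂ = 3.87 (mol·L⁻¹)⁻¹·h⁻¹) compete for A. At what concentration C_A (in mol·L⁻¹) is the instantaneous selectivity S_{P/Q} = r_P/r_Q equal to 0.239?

7.19 mol·L⁻¹

S_{P/Q} = (k₁/k₂)·C_A^-0.5 ⇒ C_A = (S·k₂/k₁)^(-2).
= (0.239×3.87/2.48)^(-2) = (0.3730)^(-2) = 7.19 mol·L⁻¹.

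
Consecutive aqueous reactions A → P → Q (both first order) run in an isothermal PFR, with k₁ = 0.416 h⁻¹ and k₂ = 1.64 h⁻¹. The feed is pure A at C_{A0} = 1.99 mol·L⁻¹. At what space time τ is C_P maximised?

The intermediate peaks when r₁ = r₂, i.e. k₁e^(−k₁τ) = k₂e^(−k₂τ), giving τ_opt = ln(k₂/k₁)/(k₂−k₁).
= ln(1.64/0.416)/(1.64−0.416) = ln(3.942)/1.224 = 1.372/1.224 = 1.12 h.

1.12 h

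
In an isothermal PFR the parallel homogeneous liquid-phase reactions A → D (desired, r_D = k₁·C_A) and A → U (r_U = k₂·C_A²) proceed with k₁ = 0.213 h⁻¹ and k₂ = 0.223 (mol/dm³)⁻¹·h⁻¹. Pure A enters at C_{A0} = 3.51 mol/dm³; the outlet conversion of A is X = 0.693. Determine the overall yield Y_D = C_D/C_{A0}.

C_A = C_{A0}(1−X) = 1.078 mol/dm³.
Along a PFR/batch, dC_D/dC_A = −r_D/(r_D+r_U) = −k₁/(k₁+k₂·C_A).
Integrating from C_{A0} to C_A: C_D = (0.213/0.223)·ln[(0.213+0.223·3.51)/(0.213+0.223·1.08)] = 0.9552·ln(0.9957/0.4533) = 0.7516 mol/dm³.
Y_D = C_D/C_{A0} = 0.7516/3.51 = 0.214.

0.214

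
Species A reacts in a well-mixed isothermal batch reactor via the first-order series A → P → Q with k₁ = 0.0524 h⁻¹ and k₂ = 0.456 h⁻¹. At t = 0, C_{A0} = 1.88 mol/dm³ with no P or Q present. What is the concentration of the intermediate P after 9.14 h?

0.147 mol/dm³

The intermediate concentration in a first-order A→B→C sequence is C_P = k₁C_{A0}(e^(−k₁t) − e^(−k₂t))/(k₂−k₁).
e^(−k₁t) = e^(−0.0524×9.14) = e^(−0.4789) = 0.6194; e^(−k₂t) = e^(−4.168) = 0.01549.
C_P = 0.0524×1.88/(0.456−0.0524) × (0.6194−0.01549) = 0.2441×0.6040 = 0.1474 mol/dm³.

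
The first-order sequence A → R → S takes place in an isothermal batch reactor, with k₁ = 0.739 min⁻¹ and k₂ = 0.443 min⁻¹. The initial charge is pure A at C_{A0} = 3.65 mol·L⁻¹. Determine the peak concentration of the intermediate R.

1.70 mol·L⁻¹

At the optimum, C_{R,max}/C_{A0} = (k₁/k₂)^[k₂/(k₂−k₁)].
= (0.739/0.443)^(0.443/(0.443−0.739)) = (1.668)^(-1.497) = 0.4649.
C_{R,max} = 0.4649×3.65 = 1.70 mol·L⁻¹.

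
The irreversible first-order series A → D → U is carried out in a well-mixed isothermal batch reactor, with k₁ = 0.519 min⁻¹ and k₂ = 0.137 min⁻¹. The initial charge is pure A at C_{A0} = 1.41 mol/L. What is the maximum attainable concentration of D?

0.875 mol/L

For a first-order series the maximum intermediate yield is C_{D,max}/C_{A0} = (k₁/k₂)^[k₂/(k₂−k₁)].
= (0.519/0.137)^(0.137/(0.137−0.519)) = (3.788)^(-0.3586) = 0.6202.
C_{D,max} = 0.6202×1.41 = 0.875 mol/L.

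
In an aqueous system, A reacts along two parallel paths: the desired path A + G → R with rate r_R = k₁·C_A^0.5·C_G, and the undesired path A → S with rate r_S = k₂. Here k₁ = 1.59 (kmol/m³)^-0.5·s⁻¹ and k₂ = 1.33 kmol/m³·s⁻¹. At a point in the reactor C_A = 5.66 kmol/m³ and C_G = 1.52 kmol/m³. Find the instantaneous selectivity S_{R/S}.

S_{R/S} = r_R/r_S = (k₁·C_A^0.5·C_G)/(k₂) = (k₁/k₂)·C_A^0.5·C_G.
= (1.59×5.660^0.5×1.520) / (1.33) = 5.750/1.330 = 4.32.

4.32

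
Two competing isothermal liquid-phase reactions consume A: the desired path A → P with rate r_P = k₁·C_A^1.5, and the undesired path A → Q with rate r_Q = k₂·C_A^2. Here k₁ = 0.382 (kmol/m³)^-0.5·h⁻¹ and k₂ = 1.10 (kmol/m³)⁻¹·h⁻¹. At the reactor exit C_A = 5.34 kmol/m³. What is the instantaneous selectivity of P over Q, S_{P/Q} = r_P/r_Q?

0.150

S_{P/Q} = r_P/r_Q = (k₁·C_A^1.5)/(k₂·C_A^2) = (k₁/k₂)·C_A^-0.5.
= (0.382×5.340^1.5) / (1.10×5.340^2) = 4.714/31.37 = 0.150.
The undesired path is higher order in A, so low C_A (CSTR or dilute feed) favours P.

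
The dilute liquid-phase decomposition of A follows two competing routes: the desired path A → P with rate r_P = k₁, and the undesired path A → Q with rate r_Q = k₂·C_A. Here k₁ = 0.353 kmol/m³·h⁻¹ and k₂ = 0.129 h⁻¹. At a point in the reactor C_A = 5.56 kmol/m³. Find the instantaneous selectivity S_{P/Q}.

0.492

S_{P/Q} = r_P/r_Q = (k₁)/(k₂·C_A) = (k₁/k₂)·C_A⁻¹.
= (0.353) / (0.129×5.560) = 0.3530/0.7172 = 0.492.
The undesired path is higher order in A, so low C_A (CSTR or dilute feed) favours P.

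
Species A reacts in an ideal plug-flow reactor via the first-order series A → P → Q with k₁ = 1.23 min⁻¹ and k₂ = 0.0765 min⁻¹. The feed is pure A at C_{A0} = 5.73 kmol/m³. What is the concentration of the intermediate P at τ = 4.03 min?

4.45 kmol/m³

For first-order series with pure A initially, C_P(τ) = k₁C_{A0}/(k₂−k₁)·(e^(−k₁τ) − e^(−k₂τ)).
e^(−k₁τ) = e^(−1.23×4.03) = e^(−4.957) = 0.007035; e^(−k₂τ) = e^(−0.3083) = 0.7347.
C_P = 1.23×5.73/(0.0765−1.23) × (0.007035−0.7347) = (-6.110)×(-0.7277) = 4.446 kmol/m³.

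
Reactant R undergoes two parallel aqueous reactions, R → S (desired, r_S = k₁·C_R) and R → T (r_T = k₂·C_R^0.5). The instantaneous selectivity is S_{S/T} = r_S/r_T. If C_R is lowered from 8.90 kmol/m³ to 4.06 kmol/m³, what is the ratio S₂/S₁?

S_{S/T} = (k₁/k₂)·C_R^0.5, so S₂/S₁ = (C_{R,2}/C_{R,1})^0.5.
= (4.06/8.90)^0.5 = (0.4562)^0.5 = 0.675.

0.675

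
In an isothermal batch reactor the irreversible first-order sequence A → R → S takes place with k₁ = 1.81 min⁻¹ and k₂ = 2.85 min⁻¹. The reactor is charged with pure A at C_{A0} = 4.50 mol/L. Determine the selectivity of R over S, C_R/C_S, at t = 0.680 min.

Solving the coupled first-order balances gives C_R(t) = [k₁/(k₂−k₁)]·C_{A0}·(e^(−k₁t) − e^(−k₂t)).
e^(−k₁t) = e^(−1.81×0.680) = e^(−1.231) = 0.2921; e^(−k₂t) = e^(−1.938) = 0.1440.
C_R = 1.81×4.50/(2.85−1.81) × (0.2921−0.1440) = 7.832×0.1481 = 1.160 mol/L.
C_A = C_{A0}e^(−k₁t) = 1.314 mol/L, so C_S = C_{A0}−C_A−C_R = 2.026 mol/L; C_R/C_S = 0.572.

0.572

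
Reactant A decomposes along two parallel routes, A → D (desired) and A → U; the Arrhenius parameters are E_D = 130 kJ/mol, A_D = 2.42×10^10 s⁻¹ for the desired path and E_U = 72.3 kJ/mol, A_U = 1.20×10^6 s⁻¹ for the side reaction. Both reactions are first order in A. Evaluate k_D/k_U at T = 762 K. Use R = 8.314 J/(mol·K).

2.23

Since both paths have the same order in A, the concentration cancels and S_{D/U} = k_D/k_U = (A_D/A_U)·exp[(E_U−E_D)/(RT)].
(E_U−E_D)/(RT) = (72.3−130)×10³/(8.314×762) = -57700/6335 = -9.108.
k_D/k_U = (2.42×10^10/1.20×10^6)·exp(-9.108) = 20167 × 1.108×10^-4 = 2.23.
Since E_D > E_U, raising the temperature improves selectivity toward D.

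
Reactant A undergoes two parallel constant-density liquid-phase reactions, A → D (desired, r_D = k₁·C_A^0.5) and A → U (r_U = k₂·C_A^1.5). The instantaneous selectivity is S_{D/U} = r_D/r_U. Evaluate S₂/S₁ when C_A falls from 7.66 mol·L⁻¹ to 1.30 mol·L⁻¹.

5.89

S_{D/U} = (k₁/k₂)·C_A⁻¹, so S₂/S₁ = (C_{A,2}/C_{A,1})⁻¹.
= 7.66/1.30 = 5.89.
Selectivity toward D rises as C_A falls — low-concentration operation is favoured.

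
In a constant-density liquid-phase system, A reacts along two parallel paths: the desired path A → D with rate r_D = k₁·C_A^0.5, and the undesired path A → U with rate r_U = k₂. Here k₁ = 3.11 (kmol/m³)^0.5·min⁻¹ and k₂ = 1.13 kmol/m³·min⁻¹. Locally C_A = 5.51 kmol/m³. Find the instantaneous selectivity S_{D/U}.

S_{D/U} = r_D/r_U = (k₁·C_A^0.5)/(k₂) = (k₁/k₂)·C_A^0.5.
= (3.11×5.510^0.5) / (1.13) = 7.300/1.130 = 6.46.
Since the desired path is higher order in A, keeping C_A high (PFR or concentrated feed) favours D.

6.46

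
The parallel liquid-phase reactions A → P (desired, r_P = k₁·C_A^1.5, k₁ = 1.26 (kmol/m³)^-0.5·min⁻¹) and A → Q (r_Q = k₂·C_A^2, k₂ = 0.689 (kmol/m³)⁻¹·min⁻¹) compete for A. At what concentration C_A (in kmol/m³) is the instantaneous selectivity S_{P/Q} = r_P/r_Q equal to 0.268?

46.6 kmol/m³

S_{P/Q} = (k₁/k₂)·C_A^-0.5 ⇒ C_A = (S·k₂/k₁)^(-2).
= (0.268×0.689/1.26)^(-2) = (0.1465)^(-2) = 46.6 kmol/m³.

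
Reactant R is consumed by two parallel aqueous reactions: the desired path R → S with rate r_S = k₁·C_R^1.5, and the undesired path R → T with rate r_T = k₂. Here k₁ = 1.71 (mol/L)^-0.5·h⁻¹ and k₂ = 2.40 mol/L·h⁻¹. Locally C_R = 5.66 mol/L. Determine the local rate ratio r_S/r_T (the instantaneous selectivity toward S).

9.59

S_{S/T} = r_S/r_T = (k₁·C_R^1.5)/(k₂) = (k₁/k₂)·C_R^1.5.
= (1.71×5.660^1.5) / (2.40) = 23.03/2.400 = 9.59.
Since the desired path is higher order in R, keeping C_R high (PFR or concentrated feed) favours S.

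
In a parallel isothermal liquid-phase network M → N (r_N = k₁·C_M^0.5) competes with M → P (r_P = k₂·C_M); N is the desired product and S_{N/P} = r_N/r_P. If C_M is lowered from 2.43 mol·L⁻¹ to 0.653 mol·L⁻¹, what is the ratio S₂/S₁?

1.93

S_{N/P} = (k₁/k₂)·C_M^-0.5, so S₂/S₁ = (C_{M,2}/C_{M,1})^-0.5.
= (0.653/2.43)^(-0.5) = (0.2687)^(-0.5) = 1.93.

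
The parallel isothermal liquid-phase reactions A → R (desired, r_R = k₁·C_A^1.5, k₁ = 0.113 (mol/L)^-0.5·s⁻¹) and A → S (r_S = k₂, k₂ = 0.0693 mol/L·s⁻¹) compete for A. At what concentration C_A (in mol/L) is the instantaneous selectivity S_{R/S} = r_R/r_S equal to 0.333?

S_{R/S} = (k₁/k₂)·C_A^1.5 ⇒ C_A = (S·k₂/k₁)^(1/1.5).
= (0.333×0.0693/0.113)^(0.6667) = (0.2042)^(0.6667) = 0.347 mol/L.

0.347 mol/L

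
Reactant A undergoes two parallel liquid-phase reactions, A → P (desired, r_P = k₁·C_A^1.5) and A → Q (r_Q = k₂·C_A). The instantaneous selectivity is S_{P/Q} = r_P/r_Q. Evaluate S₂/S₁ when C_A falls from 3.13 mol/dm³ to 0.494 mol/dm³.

0.397

S_{P/Q} = (k₁/k₂)·C_A^0.5, so S₂/S₁ = (C_{A,2}/C_{A,1})^0.5.
= (0.494/3.13)^0.5 = (0.1578)^0.5 = 0.397.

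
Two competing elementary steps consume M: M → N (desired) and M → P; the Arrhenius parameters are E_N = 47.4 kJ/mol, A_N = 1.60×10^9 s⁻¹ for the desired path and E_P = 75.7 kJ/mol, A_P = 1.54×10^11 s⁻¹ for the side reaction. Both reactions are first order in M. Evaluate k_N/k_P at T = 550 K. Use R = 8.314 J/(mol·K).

5.06

Since both paths have the same order in M, the concentration cancels and S_{N/P} = k_N/k_P = (A_N/A_P)·exp[(E_P−E_N)/(RT)].
(E_P−E_N)/(RT) = (75.7−47.4)×10³/(8.314×550) = 28300/4573 = 6.189.
k_N/k_P = (1.60×10^9/1.54×10^11)·exp(6.189) = 0.01039 × 487.3 = 5.06.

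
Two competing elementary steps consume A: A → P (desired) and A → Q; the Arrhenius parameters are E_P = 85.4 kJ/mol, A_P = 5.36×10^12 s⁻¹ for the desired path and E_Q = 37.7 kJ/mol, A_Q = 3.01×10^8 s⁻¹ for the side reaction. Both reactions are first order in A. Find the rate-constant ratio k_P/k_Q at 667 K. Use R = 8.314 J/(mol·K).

Since both paths have the same order in A, the concentration cancels and S_{P/Q} = k_P/k_Q = (A_P/A_Q)·exp[(E_Q−E_P)/(RT)].
(E_Q−E_P)/(RT) = (37.7−85.4)×10³/(8.314×667) = -47700/5545 = -8.602.
k_P/k_Q = (5.36×10^12/3.01×10^8)·exp(-8.602) = 17807 × 1.838×10^-4 = 3.27.
Since E_P > E_Q, raising the temperature improves selectivity toward P.

3.27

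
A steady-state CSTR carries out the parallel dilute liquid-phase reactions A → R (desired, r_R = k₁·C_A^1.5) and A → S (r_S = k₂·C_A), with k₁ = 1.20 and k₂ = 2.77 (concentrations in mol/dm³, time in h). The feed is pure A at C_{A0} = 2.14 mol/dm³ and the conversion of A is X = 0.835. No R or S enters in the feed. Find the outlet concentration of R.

0.366 mol/dm³

Exit C_A = C_{A0}(1−X) = 2.14×0.165 = 0.3531 mol/dm³.
In a CSTR the entire volume is at exit conditions, so r_R = 1.20×0.3531^1.5 = 0.2518 and r_S = 2.77×0.3531 = 0.9781.
Fraction of consumed A going to R: r_R/(r_R+r_S) = 0.2047.
C_R = 0.2047·C_{A0}·X = 0.2047×2.14×0.835 = 0.366 mol/dm³.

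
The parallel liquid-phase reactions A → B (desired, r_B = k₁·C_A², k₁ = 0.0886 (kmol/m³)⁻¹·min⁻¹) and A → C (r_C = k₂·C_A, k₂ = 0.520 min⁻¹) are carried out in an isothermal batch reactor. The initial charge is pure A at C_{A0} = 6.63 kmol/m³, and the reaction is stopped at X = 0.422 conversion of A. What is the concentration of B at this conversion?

1.31 kmol/m³

C_A = C_{A0}(1−X) = 3.832 kmol/m³.
Along a PFR/batch, dC_C/dC_A = −r_C/(r_B+r_C) = −k₂/(k₂+k₁·C_A).
Integrating from C_{A0} to C_A: C_C = (0.520/0.0886)·ln[(0.520+0.0886·6.63)/(0.520+0.0886·3.83)] = 5.869·ln(1.107/0.8595) = 1.487 kmol/m³.
Then C_B = (C_{A0}−C_A) − C_C = 2.798 − 1.487 = 1.311 kmol/m³.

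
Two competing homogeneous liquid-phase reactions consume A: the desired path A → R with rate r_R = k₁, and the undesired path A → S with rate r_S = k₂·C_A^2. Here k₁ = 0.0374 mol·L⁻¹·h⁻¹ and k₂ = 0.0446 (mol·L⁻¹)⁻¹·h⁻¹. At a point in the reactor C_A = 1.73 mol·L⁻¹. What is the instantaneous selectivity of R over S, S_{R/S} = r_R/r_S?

0.280

S_{R/S} = r_R/r_S = (k₁)/(k₂·C_A^2) = (k₁/k₂)·C_A^-2.
= (0.0374) / (0.0446×1.730^2) = 0.03740/0.1335 = 0.280.
The undesired path is higher order in A, so low C_A (CSTR or dilute feed) favours R.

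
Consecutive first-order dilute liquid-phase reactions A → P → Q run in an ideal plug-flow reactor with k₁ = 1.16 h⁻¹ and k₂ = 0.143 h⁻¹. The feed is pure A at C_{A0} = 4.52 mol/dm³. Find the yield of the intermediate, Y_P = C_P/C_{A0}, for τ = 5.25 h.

The intermediate concentration in a first-order A→B→C sequence is C_P = k₁C_{A0}(e^(−k₁τ) − e^(−k₂τ))/(k₂−k₁).
e^(−k₁τ) = e^(−1.16×5.25) = e^(−6.090) = 0.002265; e^(−k₂τ) = e^(−0.7507) = 0.4720.
C_P = 1.16×4.52/(0.143−1.16) × (0.002265−0.4720) = (-5.156)×(-0.4697) = 2.422 mol/dm³.
Y_P = C_P/C_{A0} = 2.422/4.52 = 0.536.

0.536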